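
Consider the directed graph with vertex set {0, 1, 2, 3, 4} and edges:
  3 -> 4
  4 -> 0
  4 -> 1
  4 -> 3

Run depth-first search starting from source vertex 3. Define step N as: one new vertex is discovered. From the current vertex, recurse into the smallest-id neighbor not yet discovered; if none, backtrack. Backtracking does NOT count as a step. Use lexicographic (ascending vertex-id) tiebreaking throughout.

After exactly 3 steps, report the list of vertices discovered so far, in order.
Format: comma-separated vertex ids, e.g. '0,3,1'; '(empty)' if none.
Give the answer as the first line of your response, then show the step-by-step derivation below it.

3,4,0

step 1: discover 3; path=3; order=3
step 2: discover 4; path=3>4; order=3,4
step 3: discover 0; path=3>4>0; order=3,4,0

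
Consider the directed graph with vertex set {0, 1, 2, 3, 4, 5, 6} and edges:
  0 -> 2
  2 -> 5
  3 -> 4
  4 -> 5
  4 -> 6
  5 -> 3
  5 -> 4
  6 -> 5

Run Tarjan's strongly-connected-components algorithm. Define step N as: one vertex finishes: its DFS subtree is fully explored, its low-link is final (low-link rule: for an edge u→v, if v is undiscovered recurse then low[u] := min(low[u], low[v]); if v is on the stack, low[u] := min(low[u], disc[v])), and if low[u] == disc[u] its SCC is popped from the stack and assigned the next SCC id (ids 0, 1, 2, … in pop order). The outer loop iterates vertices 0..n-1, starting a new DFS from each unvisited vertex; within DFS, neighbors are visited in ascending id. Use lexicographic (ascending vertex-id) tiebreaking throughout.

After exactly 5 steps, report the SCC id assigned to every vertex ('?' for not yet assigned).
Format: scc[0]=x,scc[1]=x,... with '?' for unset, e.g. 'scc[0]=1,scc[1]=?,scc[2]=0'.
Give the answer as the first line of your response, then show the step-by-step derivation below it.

scc[0]=?,scc[1]=?,scc[2]=1,scc[3]=0,scc[4]=0,scc[5]=0,scc[6]=0

step 1: low=(low[0]=0,low[1]=?,low[2]=1,low[3]=3,low[4]=2,low[5]=2,low[6]=2); scc=(scc[0]=?,scc[1]=?,scc[2]=?,scc[3]=?,scc[4]=?,scc[5]=?,scc[6]=?)
step 2: low=(low[0]=0,low[1]=?,low[2]=1,low[3]=3,low[4]=2,low[5]=2,low[6]=2); scc=(scc[0]=?,scc[1]=?,scc[2]=?,scc[3]=?,scc[4]=?,scc[5]=?,scc[6]=?)
step 3: low=(low[0]=0,low[1]=?,low[2]=1,low[3]=2,low[4]=2,low[5]=2,low[6]=2); scc=(scc[0]=?,scc[1]=?,scc[2]=?,scc[3]=?,scc[4]=?,scc[5]=?,scc[6]=?)
step 4: low=(low[0]=0,low[1]=?,low[2]=1,low[3]=2,low[4]=2,low[5]=2,low[6]=2); scc=(scc[0]=?,scc[1]=?,scc[2]=?,scc[3]=0,scc[4]=0,scc[5]=0,scc[6]=0)
step 5: low=(low[0]=0,low[1]=?,low[2]=1,low[3]=2,low[4]=2,low[5]=2,low[6]=2); scc=(scc[0]=?,scc[1]=?,scc[2]=1,scc[3]=0,scc[4]=0,scc[5]=0,scc[6]=0)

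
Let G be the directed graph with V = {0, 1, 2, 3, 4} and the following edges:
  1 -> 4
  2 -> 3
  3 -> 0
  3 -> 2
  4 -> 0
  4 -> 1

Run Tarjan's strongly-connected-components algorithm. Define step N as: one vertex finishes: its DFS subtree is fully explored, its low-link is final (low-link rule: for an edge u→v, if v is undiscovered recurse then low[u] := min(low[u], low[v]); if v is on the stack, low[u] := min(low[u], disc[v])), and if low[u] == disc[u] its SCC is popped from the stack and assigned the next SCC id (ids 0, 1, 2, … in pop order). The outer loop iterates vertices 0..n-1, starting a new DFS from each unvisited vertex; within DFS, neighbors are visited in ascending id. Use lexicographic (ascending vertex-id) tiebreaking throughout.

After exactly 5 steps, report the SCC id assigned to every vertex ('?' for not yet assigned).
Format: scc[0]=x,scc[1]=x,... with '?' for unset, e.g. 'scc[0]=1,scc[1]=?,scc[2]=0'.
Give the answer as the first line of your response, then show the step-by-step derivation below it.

scc[0]=0,scc[1]=1,scc[2]=2,scc[3]=2,scc[4]=1

step 1: low=(low[0]=0,low[1]=?,low[2]=?,low[3]=?,low[4]=?); scc=(scc[0]=0,scc[1]=?,scc[2]=?,scc[3]=?,scc[4]=?)
step 2: low=(low[0]=0,low[1]=1,low[2]=?,low[3]=?,low[4]=1); scc=(scc[0]=0,scc[1]=?,scc[2]=?,scc[3]=?,scc[4]=?)
step 3: low=(low[0]=0,low[1]=1,low[2]=?,low[3]=?,low[4]=1); scc=(scc[0]=0,scc[1]=1,scc[2]=?,scc[3]=?,scc[4]=1)
step 4: low=(low[0]=0,low[1]=1,low[2]=3,low[3]=3,low[4]=1); scc=(scc[0]=0,scc[1]=1,scc[2]=?,scc[3]=?,scc[4]=1)
step 5: low=(low[0]=0,low[1]=1,low[2]=3,low[3]=3,low[4]=1); scc=(scc[0]=0,scc[1]=1,scc[2]=2,scc[3]=2,scc[4]=1)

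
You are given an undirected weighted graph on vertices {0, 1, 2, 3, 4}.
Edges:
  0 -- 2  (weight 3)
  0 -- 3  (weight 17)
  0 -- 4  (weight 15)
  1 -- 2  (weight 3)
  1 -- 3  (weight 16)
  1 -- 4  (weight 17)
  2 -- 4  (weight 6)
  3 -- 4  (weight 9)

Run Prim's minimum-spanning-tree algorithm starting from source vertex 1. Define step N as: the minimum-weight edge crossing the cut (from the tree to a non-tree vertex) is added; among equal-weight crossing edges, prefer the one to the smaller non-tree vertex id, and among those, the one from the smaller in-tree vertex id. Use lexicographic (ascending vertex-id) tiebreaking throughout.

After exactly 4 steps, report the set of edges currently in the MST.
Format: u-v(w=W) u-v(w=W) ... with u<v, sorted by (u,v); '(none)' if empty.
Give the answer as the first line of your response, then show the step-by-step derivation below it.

0-2(w=3) 1-2(w=3) 2-4(w=6) 3-4(w=9)

step 1: add edge 1-2 (w=3); MST = {1-2(w=3)}
step 2: add edge 0-2 (w=3); MST = {0-2(w=3) 1-2(w=3)}
step 3: add edge 2-4 (w=6); MST = {0-2(w=3) 1-2(w=3) 2-4(w=6)}
step 4: add edge 3-4 (w=9); MST = {0-2(w=3) 1-2(w=3) 2-4(w=6) 3-4(w=9)}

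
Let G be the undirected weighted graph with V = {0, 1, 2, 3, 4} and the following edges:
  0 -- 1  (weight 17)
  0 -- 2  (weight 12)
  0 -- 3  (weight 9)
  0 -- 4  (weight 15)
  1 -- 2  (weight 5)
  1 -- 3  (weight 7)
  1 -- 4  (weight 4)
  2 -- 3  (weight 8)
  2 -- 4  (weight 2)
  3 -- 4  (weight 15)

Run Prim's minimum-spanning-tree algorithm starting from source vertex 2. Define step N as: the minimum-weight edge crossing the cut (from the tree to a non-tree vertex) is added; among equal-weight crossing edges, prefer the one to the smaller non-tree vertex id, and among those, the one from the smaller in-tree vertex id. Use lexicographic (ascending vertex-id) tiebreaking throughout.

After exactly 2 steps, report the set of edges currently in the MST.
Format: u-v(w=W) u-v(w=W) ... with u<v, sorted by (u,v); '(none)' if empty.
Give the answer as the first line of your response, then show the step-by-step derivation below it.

1-4(w=4) 2-4(w=2)

step 1: add edge 2-4 (w=2); MST = {2-4(w=2)}
step 2: add edge 1-4 (w=4); MST = {1-4(w=4) 2-4(w=2)}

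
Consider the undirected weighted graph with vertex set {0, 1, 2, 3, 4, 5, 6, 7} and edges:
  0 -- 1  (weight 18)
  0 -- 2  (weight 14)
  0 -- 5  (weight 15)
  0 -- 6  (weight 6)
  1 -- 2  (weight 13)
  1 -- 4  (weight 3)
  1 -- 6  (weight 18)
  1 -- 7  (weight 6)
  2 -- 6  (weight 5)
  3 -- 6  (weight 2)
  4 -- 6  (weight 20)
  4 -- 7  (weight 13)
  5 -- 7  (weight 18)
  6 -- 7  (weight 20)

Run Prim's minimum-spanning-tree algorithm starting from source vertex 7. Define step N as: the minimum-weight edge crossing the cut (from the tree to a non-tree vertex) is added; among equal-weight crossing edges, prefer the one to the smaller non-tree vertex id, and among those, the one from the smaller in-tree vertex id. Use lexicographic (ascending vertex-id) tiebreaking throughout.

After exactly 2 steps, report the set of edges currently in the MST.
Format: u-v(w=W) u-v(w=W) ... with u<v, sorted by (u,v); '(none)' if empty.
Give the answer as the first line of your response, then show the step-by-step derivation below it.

1-4(w=3) 1-7(w=6)

step 1: add edge 1-7 (w=6); MST = {1-7(w=6)}
step 2: add edge 1-4 (w=3); MST = {1-4(w=3) 1-7(w=6)}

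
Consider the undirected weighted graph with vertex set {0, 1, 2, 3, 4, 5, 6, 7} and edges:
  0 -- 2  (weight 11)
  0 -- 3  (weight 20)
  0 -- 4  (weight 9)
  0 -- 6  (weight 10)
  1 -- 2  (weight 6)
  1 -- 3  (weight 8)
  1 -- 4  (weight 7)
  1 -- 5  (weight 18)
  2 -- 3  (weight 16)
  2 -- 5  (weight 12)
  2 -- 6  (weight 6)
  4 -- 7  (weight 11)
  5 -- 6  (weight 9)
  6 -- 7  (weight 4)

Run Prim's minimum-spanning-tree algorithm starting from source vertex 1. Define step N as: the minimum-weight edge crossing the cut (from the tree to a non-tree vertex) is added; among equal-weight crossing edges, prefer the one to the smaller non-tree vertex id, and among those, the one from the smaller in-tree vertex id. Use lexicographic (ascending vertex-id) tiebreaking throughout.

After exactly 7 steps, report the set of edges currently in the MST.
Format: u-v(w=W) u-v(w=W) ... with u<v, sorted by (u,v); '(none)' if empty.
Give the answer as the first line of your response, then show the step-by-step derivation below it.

0-4(w=9) 1-2(w=6) 1-3(w=8) 1-4(w=7) 2-6(w=6) 5-6(w=9) 6-7(w=4)

step 1: add edge 1-2 (w=6); MST = {1-2(w=6)}
step 2: add edge 2-6 (w=6); MST = {1-2(w=6) 2-6(w=6)}
step 3: add edge 6-7 (w=4); MST = {1-2(w=6) 2-6(w=6) 6-7(w=4)}
step 4: add edge 1-4 (w=7); MST = {1-2(w=6) 1-4(w=7) 2-6(w=6) 6-7(w=4)}
step 5: add edge 1-3 (w=8); MST = {1-2(w=6) 1-3(w=8) 1-4(w=7) 2-6(w=6) 6-7(w=4)}
step 6: add edge 0-4 (w=9); MST = {0-4(w=9) 1-2(w=6) 1-3(w=8) 1-4(w=7) 2-6(w=6) 6-7(w=4)}
step 7: add edge 5-6 (w=9); MST = {0-4(w=9) 1-2(w=6) 1-3(w=8) 1-4(w=7) 2-6(w=6) 5-6(w=9) 6-7(w=4)}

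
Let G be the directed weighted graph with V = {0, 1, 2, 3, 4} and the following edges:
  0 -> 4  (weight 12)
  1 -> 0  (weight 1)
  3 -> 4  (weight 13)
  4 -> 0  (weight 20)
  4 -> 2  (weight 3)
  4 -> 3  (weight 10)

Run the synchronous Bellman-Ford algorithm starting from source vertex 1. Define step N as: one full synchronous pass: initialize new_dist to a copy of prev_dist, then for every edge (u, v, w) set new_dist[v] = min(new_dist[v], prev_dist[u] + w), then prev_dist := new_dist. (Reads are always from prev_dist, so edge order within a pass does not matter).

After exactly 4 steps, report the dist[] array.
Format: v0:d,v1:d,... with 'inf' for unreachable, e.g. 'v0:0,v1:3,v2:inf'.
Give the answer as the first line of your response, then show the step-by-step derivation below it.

v0:1,v1:0,v2:16,v3:23,v4:13

step 1: dist = v0:1,v1:0,v2:inf,v3:inf,v4:inf
step 2: dist = v0:1,v1:0,v2:inf,v3:inf,v4:13
step 3: dist = v0:1,v1:0,v2:16,v3:23,v4:13
step 4: dist = v0:1,v1:0,v2:16,v3:23,v4:13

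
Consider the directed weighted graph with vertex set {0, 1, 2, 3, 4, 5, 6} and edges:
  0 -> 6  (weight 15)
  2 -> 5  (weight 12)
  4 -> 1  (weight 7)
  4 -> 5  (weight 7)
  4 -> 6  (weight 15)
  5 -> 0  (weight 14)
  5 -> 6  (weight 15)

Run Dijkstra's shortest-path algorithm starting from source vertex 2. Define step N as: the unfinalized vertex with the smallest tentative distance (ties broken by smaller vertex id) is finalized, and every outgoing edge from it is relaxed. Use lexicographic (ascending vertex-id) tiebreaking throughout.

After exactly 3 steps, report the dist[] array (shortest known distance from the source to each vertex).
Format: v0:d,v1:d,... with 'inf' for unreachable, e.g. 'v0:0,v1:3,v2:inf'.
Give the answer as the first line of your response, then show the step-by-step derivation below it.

v0:26,v1:inf,v2:0,v3:inf,v4:inf,v5:12,v6:27

step 1: dist = v0:inf,v1:inf,v2:0,v3:inf,v4:inf,v5:12,v6:inf
step 2: dist = v0:26,v1:inf,v2:0,v3:inf,v4:inf,v5:12,v6:27
step 3: dist = v0:26,v1:inf,v2:0,v3:inf,v4:inf,v5:12,v6:27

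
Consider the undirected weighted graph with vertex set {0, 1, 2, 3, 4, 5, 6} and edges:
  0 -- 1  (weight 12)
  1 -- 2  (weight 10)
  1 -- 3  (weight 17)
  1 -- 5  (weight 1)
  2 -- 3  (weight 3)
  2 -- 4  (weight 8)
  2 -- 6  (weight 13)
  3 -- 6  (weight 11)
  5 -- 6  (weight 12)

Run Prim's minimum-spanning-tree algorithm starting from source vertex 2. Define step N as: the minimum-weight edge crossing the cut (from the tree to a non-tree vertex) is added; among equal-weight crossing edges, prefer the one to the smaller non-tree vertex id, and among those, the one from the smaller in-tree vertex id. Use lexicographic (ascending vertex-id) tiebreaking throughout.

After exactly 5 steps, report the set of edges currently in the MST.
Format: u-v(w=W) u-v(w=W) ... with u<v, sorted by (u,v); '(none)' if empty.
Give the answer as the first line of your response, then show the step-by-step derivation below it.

1-2(w=10) 1-5(w=1) 2-3(w=3) 2-4(w=8) 3-6(w=11)

step 1: add edge 2-3 (w=3); MST = {2-3(w=3)}
step 2: add edge 2-4 (w=8); MST = {2-3(w=3) 2-4(w=8)}
step 3: add edge 1-2 (w=10); MST = {1-2(w=10) 2-3(w=3) 2-4(w=8)}
step 4: add edge 1-5 (w=1); MST = {1-2(w=10) 1-5(w=1) 2-3(w=3) 2-4(w=8)}
step 5: add edge 3-6 (w=11); MST = {1-2(w=10) 1-5(w=1) 2-3(w=3) 2-4(w=8) 3-6(w=11)}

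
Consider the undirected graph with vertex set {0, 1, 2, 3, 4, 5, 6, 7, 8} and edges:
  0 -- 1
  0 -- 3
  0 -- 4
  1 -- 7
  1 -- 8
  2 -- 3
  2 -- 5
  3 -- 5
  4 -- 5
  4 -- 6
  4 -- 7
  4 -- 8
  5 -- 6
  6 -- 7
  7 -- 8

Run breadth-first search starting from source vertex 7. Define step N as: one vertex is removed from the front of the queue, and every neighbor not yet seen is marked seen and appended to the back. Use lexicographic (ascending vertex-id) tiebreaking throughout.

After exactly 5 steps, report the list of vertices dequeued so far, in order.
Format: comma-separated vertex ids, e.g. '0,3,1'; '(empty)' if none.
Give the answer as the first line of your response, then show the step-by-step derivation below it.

7,1,4,6,8

step 1: dequeue 7; queue=[1,4,6,8]; order=7
step 2: dequeue 1; queue=[4,6,8,0]; order=7,1
step 3: dequeue 4; queue=[6,8,0,5]; order=7,1,4
step 4: dequeue 6; queue=[8,0,5]; order=7,1,4,6
step 5: dequeue 8; queue=[0,5]; order=7,1,4,6,8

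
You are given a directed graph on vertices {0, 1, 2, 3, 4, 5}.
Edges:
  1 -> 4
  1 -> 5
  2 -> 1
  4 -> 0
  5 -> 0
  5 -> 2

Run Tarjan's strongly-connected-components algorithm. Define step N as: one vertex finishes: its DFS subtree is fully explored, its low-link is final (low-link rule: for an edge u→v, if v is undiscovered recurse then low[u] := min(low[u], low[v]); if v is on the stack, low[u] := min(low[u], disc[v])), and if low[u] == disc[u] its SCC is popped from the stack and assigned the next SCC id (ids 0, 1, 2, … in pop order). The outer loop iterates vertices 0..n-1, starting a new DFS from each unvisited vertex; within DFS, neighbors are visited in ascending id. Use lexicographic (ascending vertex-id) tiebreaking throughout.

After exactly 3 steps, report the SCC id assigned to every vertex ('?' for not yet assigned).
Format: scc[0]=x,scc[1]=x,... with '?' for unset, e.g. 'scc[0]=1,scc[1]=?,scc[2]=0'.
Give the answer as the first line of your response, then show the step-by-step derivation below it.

scc[0]=0,scc[1]=?,scc[2]=?,scc[3]=?,scc[4]=1,scc[5]=?

step 1: low=(low[0]=0,low[1]=?,low[2]=?,low[3]=?,low[4]=?,low[5]=?); scc=(scc[0]=0,scc[1]=?,scc[2]=?,scc[3]=?,scc[4]=?,scc[5]=?)
step 2: low=(low[0]=0,low[1]=1,low[2]=?,low[3]=?,low[4]=2,low[5]=?); scc=(scc[0]=0,scc[1]=?,scc[2]=?,scc[3]=?,scc[4]=1,scc[5]=?)
step 3: low=(low[0]=0,low[1]=1,low[2]=1,low[3]=?,low[4]=2,low[5]=3); scc=(scc[0]=0,scc[1]=?,scc[2]=?,scc[3]=?,scc[4]=1,scc[5]=?)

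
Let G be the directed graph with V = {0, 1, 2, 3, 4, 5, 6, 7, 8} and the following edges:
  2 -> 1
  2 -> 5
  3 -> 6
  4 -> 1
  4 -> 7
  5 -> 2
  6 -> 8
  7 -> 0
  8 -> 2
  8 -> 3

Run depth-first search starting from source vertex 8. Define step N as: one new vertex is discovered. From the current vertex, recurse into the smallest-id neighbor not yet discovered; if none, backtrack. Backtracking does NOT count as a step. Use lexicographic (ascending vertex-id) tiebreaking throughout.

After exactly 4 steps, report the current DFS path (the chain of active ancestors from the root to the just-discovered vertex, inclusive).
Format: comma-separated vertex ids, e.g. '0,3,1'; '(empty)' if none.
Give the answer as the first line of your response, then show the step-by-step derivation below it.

8,2,5

step 1: discover 8; path=8; order=8
step 2: discover 2; path=8>2; order=8,2
step 3: discover 1; path=8>2>1; order=8,2,1
step 4: discover 5; path=8>2>5; order=8,2,1,5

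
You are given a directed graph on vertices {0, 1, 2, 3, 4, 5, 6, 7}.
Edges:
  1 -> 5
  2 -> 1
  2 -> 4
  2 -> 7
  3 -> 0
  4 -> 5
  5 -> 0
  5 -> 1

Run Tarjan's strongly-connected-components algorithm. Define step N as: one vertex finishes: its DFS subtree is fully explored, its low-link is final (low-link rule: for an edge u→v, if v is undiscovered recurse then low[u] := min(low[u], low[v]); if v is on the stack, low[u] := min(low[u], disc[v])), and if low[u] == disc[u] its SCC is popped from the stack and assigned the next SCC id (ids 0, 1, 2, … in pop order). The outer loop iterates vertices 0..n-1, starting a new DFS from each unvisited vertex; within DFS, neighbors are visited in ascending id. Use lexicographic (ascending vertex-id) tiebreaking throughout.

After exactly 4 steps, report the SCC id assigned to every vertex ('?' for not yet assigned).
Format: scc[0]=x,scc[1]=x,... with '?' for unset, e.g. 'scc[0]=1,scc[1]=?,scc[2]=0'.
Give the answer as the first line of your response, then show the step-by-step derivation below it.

scc[0]=0,scc[1]=1,scc[2]=?,scc[3]=?,scc[4]=2,scc[5]=1,scc[6]=?,scc[7]=?

step 1: low=(low[0]=0,low[1]=?,low[2]=?,low[3]=?,low[4]=?,low[5]=?,low[6]=?,low[7]=?); scc=(scc[0]=0,scc[1]=?,scc[2]=?,scc[3]=?,scc[4]=?,scc[5]=?,scc[6]=?,scc[7]=?)
step 2: low=(low[0]=0,low[1]=1,low[2]=?,low[3]=?,low[4]=?,low[5]=1,low[6]=?,low[7]=?); scc=(scc[0]=0,scc[1]=?,scc[2]=?,scc[3]=?,scc[4]=?,scc[5]=?,scc[6]=?,scc[7]=?)
step 3: low=(low[0]=0,low[1]=1,low[2]=?,low[3]=?,low[4]=?,low[5]=1,low[6]=?,low[7]=?); scc=(scc[0]=0,scc[1]=1,scc[2]=?,scc[3]=?,scc[4]=?,scc[5]=1,scc[6]=?,scc[7]=?)
step 4: low=(low[0]=0,low[1]=1,low[2]=3,low[3]=?,low[4]=4,low[5]=1,low[6]=?,low[7]=?); scc=(scc[0]=0,scc[1]=1,scc[2]=?,scc[3]=?,scc[4]=2,scc[5]=1,scc[6]=?,scc[7]=?)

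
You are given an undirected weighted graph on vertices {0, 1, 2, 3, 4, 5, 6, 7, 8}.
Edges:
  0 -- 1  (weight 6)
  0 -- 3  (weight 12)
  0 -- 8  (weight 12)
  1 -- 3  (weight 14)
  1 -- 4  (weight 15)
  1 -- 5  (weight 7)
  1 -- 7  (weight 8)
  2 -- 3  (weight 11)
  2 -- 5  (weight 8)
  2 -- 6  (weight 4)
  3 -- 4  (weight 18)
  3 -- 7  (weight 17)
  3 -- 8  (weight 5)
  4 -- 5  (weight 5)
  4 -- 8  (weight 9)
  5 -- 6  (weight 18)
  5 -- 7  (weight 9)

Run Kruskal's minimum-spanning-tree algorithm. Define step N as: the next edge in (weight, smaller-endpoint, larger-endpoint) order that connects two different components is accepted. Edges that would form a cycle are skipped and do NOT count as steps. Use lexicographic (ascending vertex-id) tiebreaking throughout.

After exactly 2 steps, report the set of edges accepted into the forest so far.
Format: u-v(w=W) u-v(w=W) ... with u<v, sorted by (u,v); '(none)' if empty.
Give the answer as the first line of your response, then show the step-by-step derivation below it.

2-6(w=4) 3-8(w=5)

step 1: add edge 2-6 (w=4); MST = {2-6(w=4)}
step 2: add edge 3-8 (w=5); MST = {2-6(w=4) 3-8(w=5)}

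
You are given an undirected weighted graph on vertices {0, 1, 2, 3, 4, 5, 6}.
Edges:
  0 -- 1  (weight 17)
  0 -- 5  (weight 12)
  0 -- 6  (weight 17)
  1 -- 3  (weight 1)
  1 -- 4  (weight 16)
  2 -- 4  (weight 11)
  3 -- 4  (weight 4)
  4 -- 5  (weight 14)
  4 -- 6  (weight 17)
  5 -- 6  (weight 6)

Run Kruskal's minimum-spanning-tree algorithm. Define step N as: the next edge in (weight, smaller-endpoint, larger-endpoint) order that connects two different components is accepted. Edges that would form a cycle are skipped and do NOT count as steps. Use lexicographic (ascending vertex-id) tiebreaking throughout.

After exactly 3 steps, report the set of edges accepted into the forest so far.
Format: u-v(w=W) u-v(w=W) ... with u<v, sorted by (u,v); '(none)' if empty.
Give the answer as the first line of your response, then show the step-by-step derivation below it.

1-3(w=1) 3-4(w=4) 5-6(w=6)

step 1: add edge 1-3 (w=1); MST = {1-3(w=1)}
step 2: add edge 3-4 (w=4); MST = {1-3(w=1) 3-4(w=4)}
step 3: add edge 5-6 (w=6); MST = {1-3(w=1) 3-4(w=4) 5-6(w=6)}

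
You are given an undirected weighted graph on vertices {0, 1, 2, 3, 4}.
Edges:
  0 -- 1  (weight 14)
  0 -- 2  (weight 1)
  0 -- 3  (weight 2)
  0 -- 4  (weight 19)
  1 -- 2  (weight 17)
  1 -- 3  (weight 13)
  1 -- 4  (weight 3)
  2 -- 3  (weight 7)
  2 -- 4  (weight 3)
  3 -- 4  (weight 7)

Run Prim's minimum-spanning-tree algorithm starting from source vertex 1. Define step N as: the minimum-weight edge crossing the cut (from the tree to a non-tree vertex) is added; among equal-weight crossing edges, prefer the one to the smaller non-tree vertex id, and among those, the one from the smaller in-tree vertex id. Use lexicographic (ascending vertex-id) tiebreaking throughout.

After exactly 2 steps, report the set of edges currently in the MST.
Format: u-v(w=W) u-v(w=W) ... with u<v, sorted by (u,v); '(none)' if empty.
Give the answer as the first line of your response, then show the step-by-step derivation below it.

1-4(w=3) 2-4(w=3)

step 1: add edge 1-4 (w=3); MST = {1-4(w=3)}
step 2: add edge 2-4 (w=3); MST = {1-4(w=3) 2-4(w=3)}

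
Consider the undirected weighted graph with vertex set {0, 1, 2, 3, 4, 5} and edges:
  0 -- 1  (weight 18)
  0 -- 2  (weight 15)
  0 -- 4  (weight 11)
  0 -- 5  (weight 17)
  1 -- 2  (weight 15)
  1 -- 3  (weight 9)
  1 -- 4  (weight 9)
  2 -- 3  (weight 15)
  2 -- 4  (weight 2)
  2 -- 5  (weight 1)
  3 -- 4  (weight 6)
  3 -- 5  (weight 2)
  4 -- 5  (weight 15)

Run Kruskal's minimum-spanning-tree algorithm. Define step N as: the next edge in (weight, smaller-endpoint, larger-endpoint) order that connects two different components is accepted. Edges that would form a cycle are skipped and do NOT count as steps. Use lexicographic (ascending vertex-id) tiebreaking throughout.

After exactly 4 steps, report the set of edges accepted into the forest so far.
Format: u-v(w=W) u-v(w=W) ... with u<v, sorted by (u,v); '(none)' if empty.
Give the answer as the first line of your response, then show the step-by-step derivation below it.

1-3(w=9) 2-4(w=2) 2-5(w=1) 3-5(w=2)

step 1: add edge 2-5 (w=1); MST = {2-5(w=1)}
step 2: add edge 2-4 (w=2); MST = {2-4(w=2) 2-5(w=1)}
step 3: add edge 3-5 (w=2); MST = {2-4(w=2) 2-5(w=1) 3-5(w=2)}
step 4: add edge 1-3 (w=9); MST = {1-3(w=9) 2-4(w=2) 2-5(w=1) 3-5(w=2)}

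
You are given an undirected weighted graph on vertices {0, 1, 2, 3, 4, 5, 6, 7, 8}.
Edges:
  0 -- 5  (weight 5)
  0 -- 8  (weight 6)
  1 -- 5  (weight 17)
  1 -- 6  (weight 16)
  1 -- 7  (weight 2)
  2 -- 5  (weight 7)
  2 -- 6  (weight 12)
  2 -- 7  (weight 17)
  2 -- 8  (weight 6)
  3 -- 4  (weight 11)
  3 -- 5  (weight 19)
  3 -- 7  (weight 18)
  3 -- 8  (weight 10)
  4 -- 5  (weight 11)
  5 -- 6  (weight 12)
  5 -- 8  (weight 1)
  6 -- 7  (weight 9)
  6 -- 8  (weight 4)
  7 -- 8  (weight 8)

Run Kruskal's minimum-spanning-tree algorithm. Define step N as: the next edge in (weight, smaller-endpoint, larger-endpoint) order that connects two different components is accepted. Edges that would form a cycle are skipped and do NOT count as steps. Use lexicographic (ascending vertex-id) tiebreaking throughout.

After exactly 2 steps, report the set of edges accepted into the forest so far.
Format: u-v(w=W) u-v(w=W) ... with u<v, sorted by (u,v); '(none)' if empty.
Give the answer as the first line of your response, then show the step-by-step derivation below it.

1-7(w=2) 5-8(w=1)

step 1: add edge 5-8 (w=1); MST = {5-8(w=1)}
step 2: add edge 1-7 (w=2); MST = {1-7(w=2) 5-8(w=1)}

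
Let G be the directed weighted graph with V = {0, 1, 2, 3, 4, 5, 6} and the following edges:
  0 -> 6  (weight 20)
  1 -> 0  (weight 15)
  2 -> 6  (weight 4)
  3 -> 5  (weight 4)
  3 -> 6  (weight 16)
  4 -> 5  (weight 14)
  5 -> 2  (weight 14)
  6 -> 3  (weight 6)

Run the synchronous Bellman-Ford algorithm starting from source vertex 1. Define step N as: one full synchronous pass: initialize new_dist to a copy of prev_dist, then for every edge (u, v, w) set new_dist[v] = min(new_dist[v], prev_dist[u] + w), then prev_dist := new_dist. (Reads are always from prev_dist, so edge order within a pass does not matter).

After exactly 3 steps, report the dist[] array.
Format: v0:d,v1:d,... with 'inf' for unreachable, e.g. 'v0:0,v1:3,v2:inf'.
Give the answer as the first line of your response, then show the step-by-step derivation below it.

v0:15,v1:0,v2:inf,v3:41,v4:inf,v5:inf,v6:35

step 1: dist = v0:15,v1:0,v2:inf,v3:inf,v4:inf,v5:inf,v6:inf
step 2: dist = v0:15,v1:0,v2:inf,v3:inf,v4:inf,v5:inf,v6:35
step 3: dist = v0:15,v1:0,v2:inf,v3:41,v4:inf,v5:inf,v6:35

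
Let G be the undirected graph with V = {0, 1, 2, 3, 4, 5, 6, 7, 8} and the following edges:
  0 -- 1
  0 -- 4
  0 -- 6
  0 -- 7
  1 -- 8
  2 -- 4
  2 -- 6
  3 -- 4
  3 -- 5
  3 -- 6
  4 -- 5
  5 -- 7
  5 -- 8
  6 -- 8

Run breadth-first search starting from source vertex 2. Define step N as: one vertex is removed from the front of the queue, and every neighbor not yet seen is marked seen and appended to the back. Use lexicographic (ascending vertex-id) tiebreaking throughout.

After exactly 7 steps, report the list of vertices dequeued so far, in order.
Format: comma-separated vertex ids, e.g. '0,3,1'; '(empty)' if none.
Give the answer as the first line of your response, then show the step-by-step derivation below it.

2,4,6,0,3,5,8

step 1: dequeue 2; queue=[4,6]; order=2
step 2: dequeue 4; queue=[6,0,3,5]; order=2,4
step 3: dequeue 6; queue=[0,3,5,8]; order=2,4,6
step 4: dequeue 0; queue=[3,5,8,1,7]; order=2,4,6,0
step 5: dequeue 3; queue=[5,8,1,7]; order=2,4,6,0,3
step 6: dequeue 5; queue=[8,1,7]; order=2,4,6,0,3,5
step 7: dequeue 8; queue=[1,7]; order=2,4,6,0,3,5,8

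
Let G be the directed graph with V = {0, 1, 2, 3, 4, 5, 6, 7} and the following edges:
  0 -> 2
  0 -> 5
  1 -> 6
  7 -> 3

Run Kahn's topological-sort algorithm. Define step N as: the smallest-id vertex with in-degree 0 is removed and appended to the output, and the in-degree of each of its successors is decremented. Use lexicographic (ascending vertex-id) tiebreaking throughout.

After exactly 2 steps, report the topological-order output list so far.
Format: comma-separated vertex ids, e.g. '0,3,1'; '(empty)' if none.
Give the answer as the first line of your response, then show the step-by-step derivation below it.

0,1

step 1: output 0; order=[0]; indeg=(0,0,0,1,0,0,1,0)
step 2: output 1; order=[0,1]; indeg=(0,0,0,1,0,0,0,0)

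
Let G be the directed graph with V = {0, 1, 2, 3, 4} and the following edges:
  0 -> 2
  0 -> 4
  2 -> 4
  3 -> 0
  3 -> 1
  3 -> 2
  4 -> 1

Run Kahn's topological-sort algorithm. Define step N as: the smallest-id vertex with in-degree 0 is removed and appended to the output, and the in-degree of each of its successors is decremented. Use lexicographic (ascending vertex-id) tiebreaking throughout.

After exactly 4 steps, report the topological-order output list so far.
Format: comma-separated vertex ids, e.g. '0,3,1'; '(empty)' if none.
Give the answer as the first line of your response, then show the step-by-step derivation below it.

3,0,2,4

step 1: output 3; order=[3]; indeg=(0,1,1,0,2)
step 2: output 0; order=[3,0]; indeg=(0,1,0,0,1)
step 3: output 2; order=[3,0,2]; indeg=(0,1,0,0,0)
step 4: output 4; order=[3,0,2,4]; indeg=(0,0,0,0,0)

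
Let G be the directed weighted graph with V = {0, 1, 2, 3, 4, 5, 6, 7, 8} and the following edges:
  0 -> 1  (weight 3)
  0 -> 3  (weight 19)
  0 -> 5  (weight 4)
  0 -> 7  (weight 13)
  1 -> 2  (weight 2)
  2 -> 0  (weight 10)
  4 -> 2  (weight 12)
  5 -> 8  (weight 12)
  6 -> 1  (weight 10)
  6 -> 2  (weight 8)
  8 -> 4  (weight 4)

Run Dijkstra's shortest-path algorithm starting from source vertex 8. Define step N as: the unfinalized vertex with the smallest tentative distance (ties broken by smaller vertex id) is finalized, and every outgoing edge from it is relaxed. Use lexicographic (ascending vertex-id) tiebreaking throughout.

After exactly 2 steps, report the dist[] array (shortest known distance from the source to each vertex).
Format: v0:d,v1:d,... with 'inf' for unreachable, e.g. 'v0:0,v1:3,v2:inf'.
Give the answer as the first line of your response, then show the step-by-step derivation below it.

v0:inf,v1:inf,v2:16,v3:inf,v4:4,v5:inf,v6:inf,v7:inf,v8:0

step 1: dist = v0:inf,v1:inf,v2:inf,v3:inf,v4:4,v5:inf,v6:inf,v7:inf,v8:0
step 2: dist = v0:inf,v1:inf,v2:16,v3:inf,v4:4,v5:inf,v6:inf,v7:inf,v8:0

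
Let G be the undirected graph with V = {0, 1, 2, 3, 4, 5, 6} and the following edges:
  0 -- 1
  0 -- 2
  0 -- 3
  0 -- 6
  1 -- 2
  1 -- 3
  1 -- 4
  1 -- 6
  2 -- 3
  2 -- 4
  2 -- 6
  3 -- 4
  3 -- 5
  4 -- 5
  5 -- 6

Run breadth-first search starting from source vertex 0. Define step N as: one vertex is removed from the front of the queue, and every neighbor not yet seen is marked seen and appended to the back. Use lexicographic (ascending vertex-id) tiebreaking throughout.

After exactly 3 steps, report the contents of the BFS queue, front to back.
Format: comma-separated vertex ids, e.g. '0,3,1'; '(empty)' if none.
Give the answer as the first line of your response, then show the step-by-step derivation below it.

3,6,4

step 1: dequeue 0; queue=[1,2,3,6]; order=0
step 2: dequeue 1; queue=[2,3,6,4]; order=0,1
step 3: dequeue 2; queue=[3,6,4]; order=0,1,2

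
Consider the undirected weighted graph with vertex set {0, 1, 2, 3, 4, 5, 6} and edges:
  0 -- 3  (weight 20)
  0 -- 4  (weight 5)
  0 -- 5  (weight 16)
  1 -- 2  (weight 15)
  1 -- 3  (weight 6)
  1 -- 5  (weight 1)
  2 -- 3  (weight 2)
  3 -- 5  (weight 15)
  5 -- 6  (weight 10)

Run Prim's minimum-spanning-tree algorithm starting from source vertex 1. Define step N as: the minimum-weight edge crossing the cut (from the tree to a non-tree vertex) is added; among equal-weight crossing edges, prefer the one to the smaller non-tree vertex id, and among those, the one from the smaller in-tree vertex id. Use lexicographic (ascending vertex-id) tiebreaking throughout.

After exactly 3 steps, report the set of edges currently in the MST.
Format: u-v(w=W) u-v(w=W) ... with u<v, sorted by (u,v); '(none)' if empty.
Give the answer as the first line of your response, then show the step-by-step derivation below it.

1-3(w=6) 1-5(w=1) 2-3(w=2)

step 1: add edge 1-5 (w=1); MST = {1-5(w=1)}
step 2: add edge 1-3 (w=6); MST = {1-3(w=6) 1-5(w=1)}
step 3: add edge 2-3 (w=2); MST = {1-3(w=6) 1-5(w=1) 2-3(w=2)}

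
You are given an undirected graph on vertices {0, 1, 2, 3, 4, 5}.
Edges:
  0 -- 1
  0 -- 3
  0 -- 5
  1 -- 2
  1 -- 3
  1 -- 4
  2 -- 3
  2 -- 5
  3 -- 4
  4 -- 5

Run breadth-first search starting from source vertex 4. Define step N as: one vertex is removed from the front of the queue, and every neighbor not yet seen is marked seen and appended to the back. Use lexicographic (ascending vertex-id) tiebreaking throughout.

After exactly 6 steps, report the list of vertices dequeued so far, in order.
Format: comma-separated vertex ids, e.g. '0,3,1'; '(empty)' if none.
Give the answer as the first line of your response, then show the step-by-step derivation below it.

4,1,3,5,0,2

step 1: dequeue 4; queue=[1,3,5]; order=4
step 2: dequeue 1; queue=[3,5,0,2]; order=4,1
step 3: dequeue 3; queue=[5,0,2]; order=4,1,3
step 4: dequeue 5; queue=[0,2]; order=4,1,3,5
step 5: dequeue 0; queue=[2]; order=4,1,3,5,0
step 6: dequeue 2; queue=[(empty)]; order=4,1,3,5,0,2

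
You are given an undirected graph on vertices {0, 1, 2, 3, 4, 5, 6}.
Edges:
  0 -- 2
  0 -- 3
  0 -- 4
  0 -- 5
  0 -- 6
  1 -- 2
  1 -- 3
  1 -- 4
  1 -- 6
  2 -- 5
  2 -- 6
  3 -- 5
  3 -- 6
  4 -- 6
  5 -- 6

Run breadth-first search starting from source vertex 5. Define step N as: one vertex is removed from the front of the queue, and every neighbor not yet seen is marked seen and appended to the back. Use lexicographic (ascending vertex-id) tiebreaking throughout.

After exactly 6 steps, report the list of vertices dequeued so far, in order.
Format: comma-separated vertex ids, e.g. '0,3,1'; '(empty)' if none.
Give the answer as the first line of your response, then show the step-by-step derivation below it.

5,0,2,3,6,4

step 1: dequeue 5; queue=[0,2,3,6]; order=5
step 2: dequeue 0; queue=[2,3,6,4]; order=5,0
step 3: dequeue 2; queue=[3,6,4,1]; order=5,0,2
step 4: dequeue 3; queue=[6,4,1]; order=5,0,2,3
step 5: dequeue 6; queue=[4,1]; order=5,0,2,3,6
step 6: dequeue 4; queue=[1]; order=5,0,2,3,6,4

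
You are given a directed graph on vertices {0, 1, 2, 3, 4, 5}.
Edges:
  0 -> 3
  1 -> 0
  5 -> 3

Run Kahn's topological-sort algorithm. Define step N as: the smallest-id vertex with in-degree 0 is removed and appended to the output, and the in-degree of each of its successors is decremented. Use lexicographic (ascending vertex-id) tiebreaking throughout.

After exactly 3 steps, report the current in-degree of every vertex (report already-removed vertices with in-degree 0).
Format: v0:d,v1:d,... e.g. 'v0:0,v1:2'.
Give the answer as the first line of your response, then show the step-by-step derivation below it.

v0:0,v1:0,v2:0,v3:1,v4:0,v5:0

step 1: output 1; order=[1]; indeg=(0,0,0,2,0,0)
step 2: output 0; order=[1,0]; indeg=(0,0,0,1,0,0)
step 3: output 2; order=[1,0,2]; indeg=(0,0,0,1,0,0)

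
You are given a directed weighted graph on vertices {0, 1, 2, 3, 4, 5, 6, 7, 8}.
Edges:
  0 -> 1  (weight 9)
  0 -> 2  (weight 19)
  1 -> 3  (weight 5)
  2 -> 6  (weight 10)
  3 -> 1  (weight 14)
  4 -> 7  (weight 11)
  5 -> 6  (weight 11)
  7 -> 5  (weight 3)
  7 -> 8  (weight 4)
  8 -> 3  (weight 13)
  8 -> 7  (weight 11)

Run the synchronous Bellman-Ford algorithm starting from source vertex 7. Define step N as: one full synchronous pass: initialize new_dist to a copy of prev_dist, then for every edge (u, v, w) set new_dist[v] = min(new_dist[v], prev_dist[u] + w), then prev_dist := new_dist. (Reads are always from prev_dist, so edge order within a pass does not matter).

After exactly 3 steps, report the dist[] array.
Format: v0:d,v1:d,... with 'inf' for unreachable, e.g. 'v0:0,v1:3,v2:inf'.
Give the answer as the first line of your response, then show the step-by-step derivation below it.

v0:inf,v1:31,v2:inf,v3:17,v4:inf,v5:3,v6:14,v7:0,v8:4

step 1: dist = v0:inf,v1:inf,v2:inf,v3:inf,v4:inf,v5:3,v6:inf,v7:0,v8:4
step 2: dist = v0:inf,v1:inf,v2:inf,v3:17,v4:inf,v5:3,v6:14,v7:0,v8:4
step 3: dist = v0:inf,v1:31,v2:inf,v3:17,v4:inf,v5:3,v6:14,v7:0,v8:4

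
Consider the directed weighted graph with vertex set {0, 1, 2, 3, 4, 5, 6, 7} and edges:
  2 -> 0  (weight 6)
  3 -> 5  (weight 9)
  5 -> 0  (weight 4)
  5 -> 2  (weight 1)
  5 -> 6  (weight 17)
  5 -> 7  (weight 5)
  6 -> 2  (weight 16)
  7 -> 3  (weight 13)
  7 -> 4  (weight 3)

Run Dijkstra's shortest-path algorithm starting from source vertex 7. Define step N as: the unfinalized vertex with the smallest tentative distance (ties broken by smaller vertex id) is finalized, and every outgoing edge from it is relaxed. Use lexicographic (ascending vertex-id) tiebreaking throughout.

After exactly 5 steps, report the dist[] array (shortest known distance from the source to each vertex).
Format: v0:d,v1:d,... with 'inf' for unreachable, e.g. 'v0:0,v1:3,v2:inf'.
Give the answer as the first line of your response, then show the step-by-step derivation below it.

v0:26,v1:inf,v2:23,v3:13,v4:3,v5:22,v6:39,v7:0

step 1: dist = v0:inf,v1:inf,v2:inf,v3:13,v4:3,v5:inf,v6:inf,v7:0
step 2: dist = v0:inf,v1:inf,v2:inf,v3:13,v4:3,v5:inf,v6:inf,v7:0
step 3: dist = v0:inf,v1:inf,v2:inf,v3:13,v4:3,v5:22,v6:inf,v7:0
step 4: dist = v0:26,v1:inf,v2:23,v3:13,v4:3,v5:22,v6:39,v7:0
step 5: dist = v0:26,v1:inf,v2:23,v3:13,v4:3,v5:22,v6:39,v7:0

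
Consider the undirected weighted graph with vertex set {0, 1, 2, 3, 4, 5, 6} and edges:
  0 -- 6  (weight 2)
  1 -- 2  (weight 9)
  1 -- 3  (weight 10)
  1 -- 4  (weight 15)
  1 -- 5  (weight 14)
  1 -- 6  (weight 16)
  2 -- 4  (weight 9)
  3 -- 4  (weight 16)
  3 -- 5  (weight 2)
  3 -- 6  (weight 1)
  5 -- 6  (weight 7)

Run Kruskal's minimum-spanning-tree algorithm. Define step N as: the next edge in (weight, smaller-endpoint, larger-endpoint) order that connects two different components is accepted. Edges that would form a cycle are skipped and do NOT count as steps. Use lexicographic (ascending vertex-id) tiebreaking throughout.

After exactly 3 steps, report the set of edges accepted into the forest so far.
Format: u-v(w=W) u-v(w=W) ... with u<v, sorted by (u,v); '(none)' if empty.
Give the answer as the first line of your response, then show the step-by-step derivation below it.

0-6(w=2) 3-5(w=2) 3-6(w=1)

step 1: add edge 3-6 (w=1); MST = {3-6(w=1)}
step 2: add edge 0-6 (w=2); MST = {0-6(w=2) 3-6(w=1)}
step 3: add edge 3-5 (w=2); MST = {0-6(w=2) 3-5(w=2) 3-6(w=1)}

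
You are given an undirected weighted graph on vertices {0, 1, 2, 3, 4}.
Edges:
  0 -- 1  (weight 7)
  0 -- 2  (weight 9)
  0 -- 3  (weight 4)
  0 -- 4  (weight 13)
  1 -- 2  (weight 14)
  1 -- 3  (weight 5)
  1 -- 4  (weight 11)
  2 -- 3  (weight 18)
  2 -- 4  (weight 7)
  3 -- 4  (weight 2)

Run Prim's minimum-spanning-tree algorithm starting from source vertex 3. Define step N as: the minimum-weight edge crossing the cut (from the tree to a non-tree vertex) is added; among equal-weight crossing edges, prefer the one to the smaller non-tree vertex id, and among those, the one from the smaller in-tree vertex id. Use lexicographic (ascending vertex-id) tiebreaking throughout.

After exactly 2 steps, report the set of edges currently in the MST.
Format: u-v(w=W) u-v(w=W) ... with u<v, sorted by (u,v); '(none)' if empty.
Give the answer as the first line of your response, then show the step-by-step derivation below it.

0-3(w=4) 3-4(w=2)

step 1: add edge 3-4 (w=2); MST = {3-4(w=2)}
step 2: add edge 0-3 (w=4); MST = {0-3(w=4) 3-4(w=2)}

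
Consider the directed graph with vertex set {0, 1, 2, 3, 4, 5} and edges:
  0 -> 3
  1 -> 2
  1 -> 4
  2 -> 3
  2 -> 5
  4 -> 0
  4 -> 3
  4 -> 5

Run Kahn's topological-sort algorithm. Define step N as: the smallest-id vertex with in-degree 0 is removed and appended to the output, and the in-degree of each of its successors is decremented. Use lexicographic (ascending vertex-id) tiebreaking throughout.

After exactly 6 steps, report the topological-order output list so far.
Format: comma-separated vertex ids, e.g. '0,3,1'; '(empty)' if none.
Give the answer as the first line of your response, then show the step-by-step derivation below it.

1,2,4,0,3,5

step 1: output 1; order=[1]; indeg=(1,0,0,3,0,2)
step 2: output 2; order=[1,2]; indeg=(1,0,0,2,0,1)
step 3: output 4; order=[1,2,4]; indeg=(0,0,0,1,0,0)
step 4: output 0; order=[1,2,4,0]; indeg=(0,0,0,0,0,0)
step 5: output 3; order=[1,2,4,0,3]; indeg=(0,0,0,0,0,0)
step 6: output 5; order=[1,2,4,0,3,5]; indeg=(0,0,0,0,0,0)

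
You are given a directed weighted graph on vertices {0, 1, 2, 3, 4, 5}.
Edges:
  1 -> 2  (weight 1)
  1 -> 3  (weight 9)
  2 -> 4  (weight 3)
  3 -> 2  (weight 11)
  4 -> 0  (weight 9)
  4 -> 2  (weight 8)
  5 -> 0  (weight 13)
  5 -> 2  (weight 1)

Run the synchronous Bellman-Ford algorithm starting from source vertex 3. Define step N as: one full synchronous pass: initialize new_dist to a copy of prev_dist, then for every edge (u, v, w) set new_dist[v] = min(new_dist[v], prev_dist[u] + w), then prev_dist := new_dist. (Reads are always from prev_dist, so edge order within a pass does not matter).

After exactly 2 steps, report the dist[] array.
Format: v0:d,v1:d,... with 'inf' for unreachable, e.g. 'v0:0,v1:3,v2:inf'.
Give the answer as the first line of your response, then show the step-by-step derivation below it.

v0:inf,v1:inf,v2:11,v3:0,v4:14,v5:inf

step 1: dist = v0:inf,v1:inf,v2:11,v3:0,v4:inf,v5:inf
step 2: dist = v0:inf,v1:inf,v2:11,v3:0,v4:14,v5:inf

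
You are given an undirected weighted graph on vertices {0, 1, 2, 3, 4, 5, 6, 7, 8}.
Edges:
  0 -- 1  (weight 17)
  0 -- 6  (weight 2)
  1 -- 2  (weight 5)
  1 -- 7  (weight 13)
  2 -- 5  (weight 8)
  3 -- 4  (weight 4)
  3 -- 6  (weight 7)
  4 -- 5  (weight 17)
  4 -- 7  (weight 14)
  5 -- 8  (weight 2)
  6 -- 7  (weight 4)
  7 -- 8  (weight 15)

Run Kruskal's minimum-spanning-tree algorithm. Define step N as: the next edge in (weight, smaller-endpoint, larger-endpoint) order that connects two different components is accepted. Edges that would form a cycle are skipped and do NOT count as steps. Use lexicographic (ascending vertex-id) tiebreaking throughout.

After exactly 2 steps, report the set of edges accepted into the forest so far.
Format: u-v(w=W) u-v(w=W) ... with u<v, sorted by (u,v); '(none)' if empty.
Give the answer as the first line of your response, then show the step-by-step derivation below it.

0-6(w=2) 5-8(w=2)

step 1: add edge 0-6 (w=2); MST = {0-6(w=2)}
step 2: add edge 5-8 (w=2); MST = {0-6(w=2) 5-8(w=2)}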